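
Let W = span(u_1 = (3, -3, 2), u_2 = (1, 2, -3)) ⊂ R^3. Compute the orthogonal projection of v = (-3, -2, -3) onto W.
proj_W(v) = (-361/227, 250/227, -105/227)

Set up U = [u_1 | ... | u_2] ∈ R^(3×2). The projector onto W = col(U) is P = U (U^T U)^(-1) U^T.
Compute U^T U =
  [22, -9]
  [-9, 14],
and U^T v = (-9, 2).
Solve U^T U · c = U^T v for the coefficients: c = (-108/227, -37/227). The projection is proj_W(v) = U c.
Check: (v - proj_W(v)) · u_1 = 0  (should be 0).
Check: (v - proj_W(v)) · u_2 = 0  (should be 0).
Result: proj_W(v) = (-361/227, 250/227, -105/227).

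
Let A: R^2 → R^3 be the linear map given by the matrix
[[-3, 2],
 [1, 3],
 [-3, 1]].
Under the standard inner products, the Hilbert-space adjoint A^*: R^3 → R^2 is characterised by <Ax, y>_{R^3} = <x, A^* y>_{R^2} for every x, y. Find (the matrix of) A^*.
A^* = A^T =
[[-3, 1, -3],
 [2, 3, 1]]

For real matrices with standard dot products, the defining identity <Ax, y> = <x, A^* y> gives (Ax)^T y = x^T (A^*) y, i.e. x^T A^T y = x^T (A^*) y. Since this holds for all x, y, we must have A^* = A^T. Therefore
A^* =
[[-3, 1, -3],
 [2, 3, 1]].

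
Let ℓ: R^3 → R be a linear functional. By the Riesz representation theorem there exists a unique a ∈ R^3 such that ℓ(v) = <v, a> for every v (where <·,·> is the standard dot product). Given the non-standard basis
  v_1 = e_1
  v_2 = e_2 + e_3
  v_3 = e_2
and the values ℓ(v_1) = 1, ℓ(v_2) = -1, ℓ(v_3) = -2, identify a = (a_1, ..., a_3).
a = (1, -2, 1)

Write a = (a_1, ..., a_3) in the standard basis. For each basis vector v_i, ℓ(v_i) = <v_i, a> is a linear equation in the a_j's. Collect the n equations into a matrix system V a = ℓ, where row i of V is v_i (expressed in the standard basis). Since V is invertible (lower-triangular with 1s on the diagonal, up to permutation), solve by back-substitution:
  V =
[[1, 0, 0],
 [0, 1, 1],
 [0, 1, 0]]
  V a = (1, -1, -2)
Solving gives a = (1, -2, 1).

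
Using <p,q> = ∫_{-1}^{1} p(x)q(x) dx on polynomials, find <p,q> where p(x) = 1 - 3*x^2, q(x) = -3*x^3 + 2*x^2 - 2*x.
<p,q> = -16/15

Expand the product: p(x)·q(x) = 9*x^5 - 6*x^4 + 3*x^3 + 2*x^2 - 2*x.
∫_{-1}^{1} of each monomial x^k gives [2/(k+1) if k even, 0 if k odd]. Integrating term-by-term (or equivalently evaluating the antiderivative F(x) = 3*x^6/2 - 6*x^5/5 + 3*x^4/4 + 2*x^3/3 - x^2 at the endpoints):
  F(1) − F(−1) = 43/60 − (107/60) = -16/15.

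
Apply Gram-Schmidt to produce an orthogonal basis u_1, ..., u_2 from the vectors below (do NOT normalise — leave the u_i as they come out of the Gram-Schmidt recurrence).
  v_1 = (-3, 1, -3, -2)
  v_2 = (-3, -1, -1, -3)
Orthogonal basis:
  u_1 = (-3, 1, -3, -2)
  u_2 = (-18/23, -40/23, 28/23, -35/23)

Apply the Gram-Schmidt recurrence
  u_1 = v_1
  u_i = v_i − Σ_{j<i} ((v_i · u_j) / (u_j · u_j)) · u_j.

Step by step this gives:
  u_1 = (-3, 1, -3, -2)
  u_2 = (-18/23, -40/23, 28/23, -35/23)

Orthogonality check:
  u_2 · u_1 = 0 (should be 0)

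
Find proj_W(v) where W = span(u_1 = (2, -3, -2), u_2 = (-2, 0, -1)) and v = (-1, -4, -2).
proj_W(v) = (-4/9, -26/9, -28/9)

Set up U = [u_1 | ... | u_2] ∈ R^(3×2). The projector onto W = col(U) is P = U (U^T U)^(-1) U^T.
Compute U^T U =
  [17, -2]
  [-2, 5],
and U^T v = (14, 4).
Solve U^T U · c = U^T v for the coefficients: c = (26/27, 32/27). The projection is proj_W(v) = U c.
Check: (v - proj_W(v)) · u_1 = 0  (should be 0).
Check: (v - proj_W(v)) · u_2 = 0  (should be 0).
Result: proj_W(v) = (-4/9, -26/9, -28/9).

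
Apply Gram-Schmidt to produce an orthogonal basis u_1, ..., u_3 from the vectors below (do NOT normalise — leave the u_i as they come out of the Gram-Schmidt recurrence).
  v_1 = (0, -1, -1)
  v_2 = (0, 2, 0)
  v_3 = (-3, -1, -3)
Orthogonal basis:
  u_1 = (0, -1, -1)
  u_2 = (0, 1, -1)
  u_3 = (-3, 0, 0)

Apply the Gram-Schmidt recurrence
  u_1 = v_1
  u_i = v_i − Σ_{j<i} ((v_i · u_j) / (u_j · u_j)) · u_j.

Step by step this gives:
  u_1 = (0, -1, -1)
  u_2 = (0, 1, -1)
  u_3 = (-3, 0, 0)

Orthogonality check:
  u_2 · u_1 = 0 (should be 0)
  u_3 · u_1 = 0 (should be 0)
  u_3 · u_2 = 0 (should be 0)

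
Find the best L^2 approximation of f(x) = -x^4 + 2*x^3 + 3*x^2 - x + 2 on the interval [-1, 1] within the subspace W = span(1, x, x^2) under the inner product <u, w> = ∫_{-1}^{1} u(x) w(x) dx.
g(x) = 15*x^2/7 + x/5 + 73/35

The best approximation g ∈ W is the orthogonal projection of f onto W. Writing g = a_0 + a_1 x + a_2 x^2, the coefficients solve the normal equations G · a = b where
  G_{ij} = <φ_i, φ_j> and b_i = <f, φ_i>, with φ_0 = 1, φ_1 = x, φ_2 = x^2.
G =
  [2, 0, 2/3]
  [0, 2/3, 0]
  [2/3, 0, 2/5],
b = (28/5, 2/15, 236/105).
Solving gives a_0 = 73/35, a_1 = 1/5, a_2 = 15/7, so
  g(x) = 15*x^2/7 + x/5 + 73/35.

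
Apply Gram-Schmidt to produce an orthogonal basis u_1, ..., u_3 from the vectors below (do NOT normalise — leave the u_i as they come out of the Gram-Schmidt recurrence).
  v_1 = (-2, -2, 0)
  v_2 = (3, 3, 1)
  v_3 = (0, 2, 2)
Orthogonal basis:
  u_1 = (-2, -2, 0)
  u_2 = (0, 0, 1)
  u_3 = (-1, 1, 0)

Apply the Gram-Schmidt recurrence
  u_1 = v_1
  u_i = v_i − Σ_{j<i} ((v_i · u_j) / (u_j · u_j)) · u_j.

Step by step this gives:
  u_1 = (-2, -2, 0)
  u_2 = (0, 0, 1)
  u_3 = (-1, 1, 0)

Orthogonality check:
  u_2 · u_1 = 0 (should be 0)
  u_3 · u_1 = 0 (should be 0)
  u_3 · u_2 = 0 (should be 0)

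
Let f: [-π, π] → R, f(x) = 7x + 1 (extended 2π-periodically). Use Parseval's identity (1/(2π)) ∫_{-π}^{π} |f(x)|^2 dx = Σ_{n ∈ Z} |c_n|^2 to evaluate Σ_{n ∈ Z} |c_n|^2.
Σ |c_n|^2 = 49π^2/3 + 1

Expand and integrate term by term over [-π, π]:
  ∫ (7x)^2 dx = 49·(2π^3/3); ∫ 2·7·(1)·x dx = 0 (odd integrand); ∫ 1^2 dx = 1·2π.
So (1/(2π)) ∫_{-π}^{π} (7x + 1)^2 dx = 49π^2/3 + 1 = 49π^2/3 + 1.
Parseval ⇒ Σ |c_n|^2 = 49π^2/3 + 1.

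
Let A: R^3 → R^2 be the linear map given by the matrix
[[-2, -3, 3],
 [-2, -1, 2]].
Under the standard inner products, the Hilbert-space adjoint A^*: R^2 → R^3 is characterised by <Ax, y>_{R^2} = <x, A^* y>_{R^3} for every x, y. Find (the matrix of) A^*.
A^* = A^T =
[[-2, -2],
 [-3, -1],
 [3, 2]]

For real matrices with standard dot products, the defining identity <Ax, y> = <x, A^* y> gives (Ax)^T y = x^T (A^*) y, i.e. x^T A^T y = x^T (A^*) y. Since this holds for all x, y, we must have A^* = A^T. Therefore
A^* =
[[-2, -2],
 [-3, -1],
 [3, 2]].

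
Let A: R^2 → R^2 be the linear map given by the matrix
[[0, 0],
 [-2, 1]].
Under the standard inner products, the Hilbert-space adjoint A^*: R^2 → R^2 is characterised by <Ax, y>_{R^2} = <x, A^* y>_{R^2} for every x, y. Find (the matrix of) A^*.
A^* = A^T =
[[0, -2],
 [0, 1]]

For real matrices with standard dot products, the defining identity <Ax, y> = <x, A^* y> gives (Ax)^T y = x^T (A^*) y, i.e. x^T A^T y = x^T (A^*) y. Since this holds for all x, y, we must have A^* = A^T. Therefore
A^* =
[[0, -2],
 [0, 1]].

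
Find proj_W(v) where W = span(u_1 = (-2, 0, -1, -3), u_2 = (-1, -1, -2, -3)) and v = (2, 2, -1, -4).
proj_W(v) = (-33/41, -23/41, -51/41, -84/41)

Set up U = [u_1 | ... | u_2] ∈ R^(4×2). The projector onto W = col(U) is P = U (U^T U)^(-1) U^T.
Compute U^T U =
  [14, 13]
  [13, 15],
and U^T v = (9, 10).
Solve U^T U · c = U^T v for the coefficients: c = (5/41, 23/41). The projection is proj_W(v) = U c.
Check: (v - proj_W(v)) · u_1 = 0  (should be 0).
Check: (v - proj_W(v)) · u_2 = 0  (should be 0).
Result: proj_W(v) = (-33/41, -23/41, -51/41, -84/41).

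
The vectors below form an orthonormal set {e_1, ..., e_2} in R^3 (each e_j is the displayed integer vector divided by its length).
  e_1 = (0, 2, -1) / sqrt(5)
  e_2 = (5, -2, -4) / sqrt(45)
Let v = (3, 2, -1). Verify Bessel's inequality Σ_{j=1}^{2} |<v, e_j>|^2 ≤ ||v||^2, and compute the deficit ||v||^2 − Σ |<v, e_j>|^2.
Σ |<v, e_j>|^2 = 10; ||v||^2 = 14; deficit = 4

Write each e_j = u_j / sqrt(<u_j, u_j>) where u_j is the displayed integer vector. Then <v, e_j> = <v, u_j> / sqrt(<u_j, u_j>), so |<v, e_j>|^2 = <v, u_j>^2 / <u_j, u_j>.
Coefficients: <v, e_1> = 5/sqrt(5), <v, e_2> = 15/sqrt(45).
Square and sum: Σ |<v, e_j>|^2 = 10.
Compute ||v||^2 = v·v = 14.
Deficit = 14 − 10 = 4 ≥ 0, confirming Bessel's inequality. (The deficit equals ||v − Σ <v,e_j> e_j||^2, the squared distance from v to span{e_j}.)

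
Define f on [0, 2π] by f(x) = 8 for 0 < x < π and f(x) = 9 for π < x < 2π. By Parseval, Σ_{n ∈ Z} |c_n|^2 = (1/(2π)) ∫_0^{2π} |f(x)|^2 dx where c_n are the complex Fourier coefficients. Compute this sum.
Σ |c_n|^2 = 145/2

Parseval equates the L^2 energy of f (normalised by 1/(2π)) with the ℓ^2 sum of its Fourier coefficients: (1/(2π)) ∫_0^{2π} |f|^2 = Σ |c_n|^2.
Compute the left side: (1/(2π)) [∫_0^π 8^2 dx + ∫_π^{2π} 9^2 dx] = (1/(2π)) · (64π + 81π) = (64 + 81)/2 = 145/2.
So Σ_{n ∈ Z} |c_n|^2 = 145/2.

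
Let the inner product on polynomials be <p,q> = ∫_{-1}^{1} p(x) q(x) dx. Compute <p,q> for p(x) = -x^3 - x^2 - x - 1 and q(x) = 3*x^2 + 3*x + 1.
<p,q> = -136/15

Expand the product: p(x)·q(x) = -3*x^5 - 6*x^4 - 7*x^3 - 7*x^2 - 4*x - 1.
∫_{-1}^{1} of each monomial x^k gives [2/(k+1) if k even, 0 if k odd]. Integrating term-by-term (or equivalently evaluating the antiderivative F(x) = -x^6/2 - 6*x^5/5 - 7*x^4/4 - 7*x^3/3 - 2*x^2 - x at the endpoints):
  F(1) − F(−1) = -527/60 − (17/60) = -136/15.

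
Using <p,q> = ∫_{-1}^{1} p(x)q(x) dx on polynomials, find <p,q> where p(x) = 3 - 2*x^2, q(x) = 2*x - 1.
<p,q> = -14/3

Expand the product: p(x)·q(x) = -4*x^3 + 2*x^2 + 6*x - 3.
∫_{-1}^{1} of each monomial x^k gives [2/(k+1) if k even, 0 if k odd]. Integrating term-by-term (or equivalently evaluating the antiderivative F(x) = -x^4 + 2*x^3/3 + 3*x^2 - 3*x at the endpoints):
  F(1) − F(−1) = -1/3 − (13/3) = -14/3.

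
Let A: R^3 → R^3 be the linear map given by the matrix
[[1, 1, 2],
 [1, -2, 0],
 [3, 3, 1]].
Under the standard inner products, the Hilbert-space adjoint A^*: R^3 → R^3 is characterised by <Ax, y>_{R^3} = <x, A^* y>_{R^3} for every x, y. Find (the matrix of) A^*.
A^* = A^T =
[[1, 1, 3],
 [1, -2, 3],
 [2, 0, 1]]

For real matrices with standard dot products, the defining identity <Ax, y> = <x, A^* y> gives (Ax)^T y = x^T (A^*) y, i.e. x^T A^T y = x^T (A^*) y. Since this holds for all x, y, we must have A^* = A^T. Therefore
A^* =
[[1, 1, 3],
 [1, -2, 3],
 [2, 0, 1]].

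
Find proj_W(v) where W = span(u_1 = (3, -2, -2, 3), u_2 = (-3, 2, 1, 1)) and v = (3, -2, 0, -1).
proj_W(v) = (113/41, -226/123, -104/123, -149/123)

Set up U = [u_1 | ... | u_2] ∈ R^(4×2). The projector onto W = col(U) is P = U (U^T U)^(-1) U^T.
Compute U^T U =
  [26, -12]
  [-12, 15],
and U^T v = (10, -14).
Solve U^T U · c = U^T v for the coefficients: c = (-3/41, -122/123). The projection is proj_W(v) = U c.
Check: (v - proj_W(v)) · u_1 = 0  (should be 0).
Check: (v - proj_W(v)) · u_2 = 0  (should be 0).
Result: proj_W(v) = (113/41, -226/123, -104/123, -149/123).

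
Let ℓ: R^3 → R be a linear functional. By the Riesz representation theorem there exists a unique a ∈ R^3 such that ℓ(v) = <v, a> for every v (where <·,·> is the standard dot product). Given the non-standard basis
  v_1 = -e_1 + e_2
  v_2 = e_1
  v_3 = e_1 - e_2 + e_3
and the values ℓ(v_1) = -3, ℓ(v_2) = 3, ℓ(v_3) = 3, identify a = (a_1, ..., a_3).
a = (3, 0, 0)

Write a = (a_1, ..., a_3) in the standard basis. For each basis vector v_i, ℓ(v_i) = <v_i, a> is a linear equation in the a_j's. Collect the n equations into a matrix system V a = ℓ, where row i of V is v_i (expressed in the standard basis). Since V is invertible (lower-triangular with 1s on the diagonal, up to permutation), solve by back-substitution:
  V =
[[-1, 1, 0],
 [1, 0, 0],
 [1, -1, 1]]
  V a = (-3, 3, 3)
Solving gives a = (3, 0, 0).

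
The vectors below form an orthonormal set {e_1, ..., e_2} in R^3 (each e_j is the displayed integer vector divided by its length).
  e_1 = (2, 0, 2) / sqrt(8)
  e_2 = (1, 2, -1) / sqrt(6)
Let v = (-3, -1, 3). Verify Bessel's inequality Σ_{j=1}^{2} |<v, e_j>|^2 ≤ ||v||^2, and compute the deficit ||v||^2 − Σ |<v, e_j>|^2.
Σ |<v, e_j>|^2 = 32/3; ||v||^2 = 19; deficit = 25/3

Write each e_j = u_j / sqrt(<u_j, u_j>) where u_j is the displayed integer vector. Then <v, e_j> = <v, u_j> / sqrt(<u_j, u_j>), so |<v, e_j>|^2 = <v, u_j>^2 / <u_j, u_j>.
Coefficients: <v, e_1> = 0/sqrt(8), <v, e_2> = -8/sqrt(6).
Square and sum: Σ |<v, e_j>|^2 = 32/3.
Compute ||v||^2 = v·v = 19.
Deficit = 19 − 32/3 = 25/3 ≥ 0, confirming Bessel's inequality. (The deficit equals ||v − Σ <v,e_j> e_j||^2, the squared distance from v to span{e_j}.)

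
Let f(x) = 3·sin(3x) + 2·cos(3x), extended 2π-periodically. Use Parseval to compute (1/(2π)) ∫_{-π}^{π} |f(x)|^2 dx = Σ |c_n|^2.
Σ |c_n|^2 = 13/2

Expand |f|^2 and use orthogonality of {sin(nx), cos(mx)} on [-π, π]:
  ∫_{-π}^{π} sin(nx)^2 dx = π, ∫ cos(mx)^2 dx = π, and cross terms integrate to 0.
So ∫_{-π}^{π} f(x)^2 dx = 3^2 · π + 2^2 · π = (9 + 4)π.
Divide by 2π: (9 + 4)/2 = 13/2.
By Parseval, this equals Σ |c_n|^2.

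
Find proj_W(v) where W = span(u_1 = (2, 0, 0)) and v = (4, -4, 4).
proj_W(v) = (4, 0, 0)

Set up U = [u_1 | ... | u_1] ∈ R^(3×1). The projector onto W = col(U) is P = U (U^T U)^(-1) U^T.
Compute U^T U =
  [4],
and U^T v = (8).
Solve U^T U · c = U^T v for the coefficients: c = (2). The projection is proj_W(v) = U c.
Check: (v - proj_W(v)) · u_1 = 0  (should be 0).
Result: proj_W(v) = (4, 0, 0).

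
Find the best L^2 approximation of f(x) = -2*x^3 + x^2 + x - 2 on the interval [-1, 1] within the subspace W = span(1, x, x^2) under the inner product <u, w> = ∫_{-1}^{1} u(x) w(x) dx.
g(x) = x^2 - x/5 - 2

The best approximation g ∈ W is the orthogonal projection of f onto W. Writing g = a_0 + a_1 x + a_2 x^2, the coefficients solve the normal equations G · a = b where
  G_{ij} = <φ_i, φ_j> and b_i = <f, φ_i>, with φ_0 = 1, φ_1 = x, φ_2 = x^2.
G =
  [2, 0, 2/3]
  [0, 2/3, 0]
  [2/3, 0, 2/5],
b = (-10/3, -2/15, -14/15).
Solving gives a_0 = -2, a_1 = -1/5, a_2 = 1, so
  g(x) = x^2 - x/5 - 2.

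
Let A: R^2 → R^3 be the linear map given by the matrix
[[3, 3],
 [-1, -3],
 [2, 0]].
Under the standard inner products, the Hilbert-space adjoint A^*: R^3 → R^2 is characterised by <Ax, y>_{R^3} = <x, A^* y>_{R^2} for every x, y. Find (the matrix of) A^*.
A^* = A^T =
[[3, -1, 2],
 [3, -3, 0]]

For real matrices with standard dot products, the defining identity <Ax, y> = <x, A^* y> gives (Ax)^T y = x^T (A^*) y, i.e. x^T A^T y = x^T (A^*) y. Since this holds for all x, y, we must have A^* = A^T. Therefore
A^* =
[[3, -1, 2],
 [3, -3, 0]].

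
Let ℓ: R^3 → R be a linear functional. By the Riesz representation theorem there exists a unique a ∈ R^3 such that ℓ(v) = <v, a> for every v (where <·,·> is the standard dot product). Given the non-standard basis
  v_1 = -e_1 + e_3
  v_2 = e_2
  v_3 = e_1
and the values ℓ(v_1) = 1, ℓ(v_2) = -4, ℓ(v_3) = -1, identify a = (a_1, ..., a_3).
a = (-1, -4, 0)

Write a = (a_1, ..., a_3) in the standard basis. For each basis vector v_i, ℓ(v_i) = <v_i, a> is a linear equation in the a_j's. Collect the n equations into a matrix system V a = ℓ, where row i of V is v_i (expressed in the standard basis). Since V is invertible (lower-triangular with 1s on the diagonal, up to permutation), solve by back-substitution:
  V =
[[-1, 0, 1],
 [0, 1, 0],
 [1, 0, 0]]
  V a = (1, -4, -1)
Solving gives a = (-1, -4, 0).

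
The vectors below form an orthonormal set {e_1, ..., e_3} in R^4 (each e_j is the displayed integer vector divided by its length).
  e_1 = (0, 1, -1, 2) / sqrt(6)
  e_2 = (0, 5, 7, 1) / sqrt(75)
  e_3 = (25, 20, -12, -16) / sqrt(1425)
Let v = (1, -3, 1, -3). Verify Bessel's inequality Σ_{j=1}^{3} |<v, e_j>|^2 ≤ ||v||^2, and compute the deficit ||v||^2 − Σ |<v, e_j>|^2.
Σ |<v, e_j>|^2 = 1042/57; ||v||^2 = 20; deficit = 98/57

Write each e_j = u_j / sqrt(<u_j, u_j>) where u_j is the displayed integer vector. Then <v, e_j> = <v, u_j> / sqrt(<u_j, u_j>), so |<v, e_j>|^2 = <v, u_j>^2 / <u_j, u_j>.
Coefficients: <v, e_1> = -10/sqrt(6), <v, e_2> = -11/sqrt(75), <v, e_3> = 1/sqrt(1425).
Square and sum: Σ |<v, e_j>|^2 = 1042/57.
Compute ||v||^2 = v·v = 20.
Deficit = 20 − 1042/57 = 98/57 ≥ 0, confirming Bessel's inequality. (The deficit equals ||v − Σ <v,e_j> e_j||^2, the squared distance from v to span{e_j}.)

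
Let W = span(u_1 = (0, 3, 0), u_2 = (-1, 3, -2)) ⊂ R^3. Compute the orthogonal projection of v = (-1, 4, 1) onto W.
proj_W(v) = (1/5, 4, 2/5)

Set up U = [u_1 | ... | u_2] ∈ R^(3×2). The projector onto W = col(U) is P = U (U^T U)^(-1) U^T.
Compute U^T U =
  [9, 9]
  [9, 14],
and U^T v = (12, 11).
Solve U^T U · c = U^T v for the coefficients: c = (23/15, -1/5). The projection is proj_W(v) = U c.
Check: (v - proj_W(v)) · u_1 = 0  (should be 0).
Check: (v - proj_W(v)) · u_2 = 0  (should be 0).
Result: proj_W(v) = (1/5, 4, 2/5).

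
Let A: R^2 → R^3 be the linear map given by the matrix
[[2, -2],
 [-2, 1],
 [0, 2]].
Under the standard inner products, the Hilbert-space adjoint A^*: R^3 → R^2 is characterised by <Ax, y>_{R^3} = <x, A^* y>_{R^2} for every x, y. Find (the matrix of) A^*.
A^* = A^T =
[[2, -2, 0],
 [-2, 1, 2]]

For real matrices with standard dot products, the defining identity <Ax, y> = <x, A^* y> gives (Ax)^T y = x^T (A^*) y, i.e. x^T A^T y = x^T (A^*) y. Since this holds for all x, y, we must have A^* = A^T. Therefore
A^* =
[[2, -2, 0],
 [-2, 1, 2]].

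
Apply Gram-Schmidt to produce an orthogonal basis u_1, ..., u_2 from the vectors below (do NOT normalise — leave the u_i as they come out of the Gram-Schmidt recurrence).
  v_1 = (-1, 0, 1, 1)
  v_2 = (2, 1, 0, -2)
Orthogonal basis:
  u_1 = (-1, 0, 1, 1)
  u_2 = (2/3, 1, 4/3, -2/3)

Apply the Gram-Schmidt recurrence
  u_1 = v_1
  u_i = v_i − Σ_{j<i} ((v_i · u_j) / (u_j · u_j)) · u_j.

Step by step this gives:
  u_1 = (-1, 0, 1, 1)
  u_2 = (2/3, 1, 4/3, -2/3)

Orthogonality check:
  u_2 · u_1 = 0 (should be 0)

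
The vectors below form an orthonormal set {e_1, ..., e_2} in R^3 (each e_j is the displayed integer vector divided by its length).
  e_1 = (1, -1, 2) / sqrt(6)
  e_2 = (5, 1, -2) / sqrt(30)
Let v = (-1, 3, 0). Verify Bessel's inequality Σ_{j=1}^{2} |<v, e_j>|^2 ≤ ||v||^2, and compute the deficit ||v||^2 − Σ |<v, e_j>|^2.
Σ |<v, e_j>|^2 = 14/5; ||v||^2 = 10; deficit = 36/5

Write each e_j = u_j / sqrt(<u_j, u_j>) where u_j is the displayed integer vector. Then <v, e_j> = <v, u_j> / sqrt(<u_j, u_j>), so |<v, e_j>|^2 = <v, u_j>^2 / <u_j, u_j>.
Coefficients: <v, e_1> = -4/sqrt(6), <v, e_2> = -2/sqrt(30).
Square and sum: Σ |<v, e_j>|^2 = 14/5.
Compute ||v||^2 = v·v = 10.
Deficit = 10 − 14/5 = 36/5 ≥ 0, confirming Bessel's inequality. (The deficit equals ||v − Σ <v,e_j> e_j||^2, the squared distance from v to span{e_j}.)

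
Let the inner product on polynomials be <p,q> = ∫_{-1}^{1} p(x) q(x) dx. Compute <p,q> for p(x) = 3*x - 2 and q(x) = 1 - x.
<p,q> = -6

Expand the product: p(x)·q(x) = -3*x^2 + 5*x - 2.
∫_{-1}^{1} of each monomial x^k gives [2/(k+1) if k even, 0 if k odd]. Integrating term-by-term (or equivalently evaluating the antiderivative F(x) = -x^3 + 5*x^2/2 - 2*x at the endpoints):
  F(1) − F(−1) = -1/2 − (11/2) = -6.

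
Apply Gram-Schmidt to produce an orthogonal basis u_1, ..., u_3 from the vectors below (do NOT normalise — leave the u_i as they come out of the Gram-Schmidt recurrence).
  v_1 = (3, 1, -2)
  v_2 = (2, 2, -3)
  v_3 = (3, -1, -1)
Orthogonal basis:
  u_1 = (3, 1, -2)
  u_2 = (-1, 1, -1)
  u_3 = (-1/7, -5/7, -4/7)

Apply the Gram-Schmidt recurrence
  u_1 = v_1
  u_i = v_i − Σ_{j<i} ((v_i · u_j) / (u_j · u_j)) · u_j.

Step by step this gives:
  u_1 = (3, 1, -2)
  u_2 = (-1, 1, -1)
  u_3 = (-1/7, -5/7, -4/7)

Orthogonality check:
  u_2 · u_1 = 0 (should be 0)
  u_3 · u_1 = 0 (should be 0)
  u_3 · u_2 = 0 (should be 0)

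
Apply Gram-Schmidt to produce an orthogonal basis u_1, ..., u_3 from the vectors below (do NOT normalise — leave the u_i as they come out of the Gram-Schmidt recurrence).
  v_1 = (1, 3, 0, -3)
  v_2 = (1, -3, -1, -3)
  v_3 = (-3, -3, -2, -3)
Orthogonal basis:
  u_1 = (1, 3, 0, -3)
  u_2 = (18/19, -60/19, -1, -54/19)
  u_3 = (-1386/379, 72/379, -432/379, -390/379)

Apply the Gram-Schmidt recurrence
  u_1 = v_1
  u_i = v_i − Σ_{j<i} ((v_i · u_j) / (u_j · u_j)) · u_j.

Step by step this gives:
  u_1 = (1, 3, 0, -3)
  u_2 = (18/19, -60/19, -1, -54/19)
  u_3 = (-1386/379, 72/379, -432/379, -390/379)

Orthogonality check:
  u_2 · u_1 = 0 (should be 0)
  u_3 · u_1 = 0 (should be 0)
  u_3 · u_2 = 0 (should be 0)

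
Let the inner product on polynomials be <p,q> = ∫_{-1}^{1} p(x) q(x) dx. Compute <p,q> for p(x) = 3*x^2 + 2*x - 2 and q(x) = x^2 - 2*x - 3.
<p,q> = 16/5

Expand the product: p(x)·q(x) = 3*x^4 - 4*x^3 - 15*x^2 - 2*x + 6.
∫_{-1}^{1} of each monomial x^k gives [2/(k+1) if k even, 0 if k odd]. Integrating term-by-term (or equivalently evaluating the antiderivative F(x) = 3*x^5/5 - x^4 - 5*x^3 - x^2 + 6*x at the endpoints):
  F(1) − F(−1) = -2/5 − (-18/5) = 16/5.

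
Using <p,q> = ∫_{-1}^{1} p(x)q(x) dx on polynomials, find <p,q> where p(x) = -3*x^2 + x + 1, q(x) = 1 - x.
<p,q> = -2/3

Expand the product: p(x)·q(x) = 3*x^3 - 4*x^2 + 1.
∫_{-1}^{1} of each monomial x^k gives [2/(k+1) if k even, 0 if k odd]. Integrating term-by-term (or equivalently evaluating the antiderivative F(x) = 3*x^4/4 - 4*x^3/3 + x at the endpoints):
  F(1) − F(−1) = 5/12 − (13/12) = -2/3.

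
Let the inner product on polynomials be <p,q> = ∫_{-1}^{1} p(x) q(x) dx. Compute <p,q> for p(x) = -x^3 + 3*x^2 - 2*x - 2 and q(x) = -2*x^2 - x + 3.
<p,q> = -4

Expand the product: p(x)·q(x) = 2*x^5 - 5*x^4 - 2*x^3 + 15*x^2 - 4*x - 6.
∫_{-1}^{1} of each monomial x^k gives [2/(k+1) if k even, 0 if k odd]. Integrating term-by-term (or equivalently evaluating the antiderivative F(x) = x^6/3 - x^5 - x^4/2 + 5*x^3 - 2*x^2 - 6*x at the endpoints):
  F(1) − F(−1) = -25/6 − (-1/6) = -4.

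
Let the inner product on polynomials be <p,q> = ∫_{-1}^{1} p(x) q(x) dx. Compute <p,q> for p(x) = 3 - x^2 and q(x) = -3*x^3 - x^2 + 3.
<p,q> = 72/5

Expand the product: p(x)·q(x) = 3*x^5 + x^4 - 9*x^3 - 6*x^2 + 9.
∫_{-1}^{1} of each monomial x^k gives [2/(k+1) if k even, 0 if k odd]. Integrating term-by-term (or equivalently evaluating the antiderivative F(x) = x^6/2 + x^5/5 - 9*x^4/4 - 2*x^3 + 9*x at the endpoints):
  F(1) − F(−1) = 109/20 − (-179/20) = 72/5.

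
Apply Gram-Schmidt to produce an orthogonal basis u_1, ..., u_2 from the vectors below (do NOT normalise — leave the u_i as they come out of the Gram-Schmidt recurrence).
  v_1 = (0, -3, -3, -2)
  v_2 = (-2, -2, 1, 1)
Orthogonal basis:
  u_1 = (0, -3, -3, -2)
  u_2 = (-2, -41/22, 25/22, 12/11)

Apply the Gram-Schmidt recurrence
  u_1 = v_1
  u_i = v_i − Σ_{j<i} ((v_i · u_j) / (u_j · u_j)) · u_j.

Step by step this gives:
  u_1 = (0, -3, -3, -2)
  u_2 = (-2, -41/22, 25/22, 12/11)

Orthogonality check:
  u_2 · u_1 = 0 (should be 0)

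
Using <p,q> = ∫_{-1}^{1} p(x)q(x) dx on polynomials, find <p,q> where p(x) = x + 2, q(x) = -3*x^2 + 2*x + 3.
<p,q> = 28/3

Expand the product: p(x)·q(x) = -3*x^3 - 4*x^2 + 7*x + 6.
∫_{-1}^{1} of each monomial x^k gives [2/(k+1) if k even, 0 if k odd]. Integrating term-by-term (or equivalently evaluating the antiderivative F(x) = -3*x^4/4 - 4*x^3/3 + 7*x^2/2 + 6*x at the endpoints):
  F(1) − F(−1) = 89/12 − (-23/12) = 28/3.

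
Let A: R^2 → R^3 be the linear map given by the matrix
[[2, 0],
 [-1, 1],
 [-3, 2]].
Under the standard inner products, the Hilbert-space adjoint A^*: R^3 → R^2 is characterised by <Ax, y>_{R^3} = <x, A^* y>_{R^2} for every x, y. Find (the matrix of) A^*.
A^* = A^T =
[[2, -1, -3],
 [0, 1, 2]]

For real matrices with standard dot products, the defining identity <Ax, y> = <x, A^* y> gives (Ax)^T y = x^T (A^*) y, i.e. x^T A^T y = x^T (A^*) y. Since this holds for all x, y, we must have A^* = A^T. Therefore
A^* =
[[2, -1, -3],
 [0, 1, 2]].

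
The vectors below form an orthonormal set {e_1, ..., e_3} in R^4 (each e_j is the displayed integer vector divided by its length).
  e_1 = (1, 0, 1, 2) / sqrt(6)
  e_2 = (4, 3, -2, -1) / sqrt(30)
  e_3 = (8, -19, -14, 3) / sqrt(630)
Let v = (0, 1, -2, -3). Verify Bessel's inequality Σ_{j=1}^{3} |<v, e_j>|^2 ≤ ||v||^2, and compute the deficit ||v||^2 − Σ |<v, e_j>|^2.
Σ |<v, e_j>|^2 = 14; ||v||^2 = 14; deficit = 0

Write each e_j = u_j / sqrt(<u_j, u_j>) where u_j is the displayed integer vector. Then <v, e_j> = <v, u_j> / sqrt(<u_j, u_j>), so |<v, e_j>|^2 = <v, u_j>^2 / <u_j, u_j>.
Coefficients: <v, e_1> = -8/sqrt(6), <v, e_2> = 10/sqrt(30), <v, e_3> = 0/sqrt(630).
Square and sum: Σ |<v, e_j>|^2 = 14.
Compute ||v||^2 = v·v = 14.
Deficit = 14 − 14 = 0 ≥ 0, confirming Bessel's inequality. (The deficit equals ||v − Σ <v,e_j> e_j||^2, the squared distance from v to span{e_j}.)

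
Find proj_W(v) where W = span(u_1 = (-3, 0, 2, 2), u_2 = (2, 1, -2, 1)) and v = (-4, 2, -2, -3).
proj_W(v) = (-39/53, -69/106, 49/53, -109/106)

Set up U = [u_1 | ... | u_2] ∈ R^(4×2). The projector onto W = col(U) is P = U (U^T U)^(-1) U^T.
Compute U^T U =
  [17, -8]
  [-8, 10],
and U^T v = (2, -5).
Solve U^T U · c = U^T v for the coefficients: c = (-10/53, -69/106). The projection is proj_W(v) = U c.
Check: (v - proj_W(v)) · u_1 = 0  (should be 0).
Check: (v - proj_W(v)) · u_2 = 0  (should be 0).
Result: proj_W(v) = (-39/53, -69/106, 49/53, -109/106).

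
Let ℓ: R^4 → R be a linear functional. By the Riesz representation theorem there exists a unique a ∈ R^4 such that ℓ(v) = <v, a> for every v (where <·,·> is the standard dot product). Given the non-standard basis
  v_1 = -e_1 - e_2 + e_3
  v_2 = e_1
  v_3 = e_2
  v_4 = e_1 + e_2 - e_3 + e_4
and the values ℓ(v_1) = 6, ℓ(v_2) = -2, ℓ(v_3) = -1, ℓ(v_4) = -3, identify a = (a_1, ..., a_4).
a = (-2, -1, 3, 3)

Write a = (a_1, ..., a_4) in the standard basis. For each basis vector v_i, ℓ(v_i) = <v_i, a> is a linear equation in the a_j's. Collect the n equations into a matrix system V a = ℓ, where row i of V is v_i (expressed in the standard basis). Since V is invertible (lower-triangular with 1s on the diagonal, up to permutation), solve by back-substitution:
  V =
[[-1, -1, 1, 0],
 [1, 0, 0, 0],
 [0, 1, 0, 0],
 [1, 1, -1, 1]]
  V a = (6, -2, -1, -3)
Solving gives a = (-2, -1, 3, 3).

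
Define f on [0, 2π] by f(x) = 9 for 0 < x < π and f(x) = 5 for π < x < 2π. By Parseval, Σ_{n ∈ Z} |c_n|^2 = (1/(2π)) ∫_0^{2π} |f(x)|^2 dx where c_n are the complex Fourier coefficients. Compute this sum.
Σ |c_n|^2 = 53

Parseval equates the L^2 energy of f (normalised by 1/(2π)) with the ℓ^2 sum of its Fourier coefficients: (1/(2π)) ∫_0^{2π} |f|^2 = Σ |c_n|^2.
Compute the left side: (1/(2π)) [∫_0^π 9^2 dx + ∫_π^{2π} 5^2 dx] = (1/(2π)) · (81π + 25π) = (81 + 25)/2 = 53.
So Σ_{n ∈ Z} |c_n|^2 = 53.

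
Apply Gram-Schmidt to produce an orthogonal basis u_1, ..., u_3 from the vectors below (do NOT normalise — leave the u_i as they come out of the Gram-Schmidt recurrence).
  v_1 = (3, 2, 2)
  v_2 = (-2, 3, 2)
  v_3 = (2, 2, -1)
Orthogonal basis:
  u_1 = (3, 2, 2)
  u_2 = (-46/17, 43/17, 26/17)
  u_3 = (74/273, 370/273, -37/21)

Apply the Gram-Schmidt recurrence
  u_1 = v_1
  u_i = v_i − Σ_{j<i} ((v_i · u_j) / (u_j · u_j)) · u_j.

Step by step this gives:
  u_1 = (3, 2, 2)
  u_2 = (-46/17, 43/17, 26/17)
  u_3 = (74/273, 370/273, -37/21)

Orthogonality check:
  u_2 · u_1 = 0 (should be 0)
  u_3 · u_1 = 0 (should be 0)
  u_3 · u_2 = 0 (should be 0)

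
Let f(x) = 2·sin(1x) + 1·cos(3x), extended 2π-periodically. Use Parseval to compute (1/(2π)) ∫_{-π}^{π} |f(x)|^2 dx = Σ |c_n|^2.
Σ |c_n|^2 = 5/2

Expand |f|^2 and use orthogonality of {sin(nx), cos(mx)} on [-π, π]:
  ∫_{-π}^{π} sin(nx)^2 dx = π, ∫ cos(mx)^2 dx = π, and cross terms integrate to 0.
So ∫_{-π}^{π} f(x)^2 dx = 2^2 · π + 1^2 · π = (4 + 1)π.
Divide by 2π: (4 + 1)/2 = 5/2.
By Parseval, this equals Σ |c_n|^2.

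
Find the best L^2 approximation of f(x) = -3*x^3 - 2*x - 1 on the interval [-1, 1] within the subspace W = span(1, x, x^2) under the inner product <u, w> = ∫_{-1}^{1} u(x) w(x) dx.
g(x) = -19*x/5 - 1

The best approximation g ∈ W is the orthogonal projection of f onto W. Writing g = a_0 + a_1 x + a_2 x^2, the coefficients solve the normal equations G · a = b where
  G_{ij} = <φ_i, φ_j> and b_i = <f, φ_i>, with φ_0 = 1, φ_1 = x, φ_2 = x^2.
G =
  [2, 0, 2/3]
  [0, 2/3, 0]
  [2/3, 0, 2/5],
b = (-2, -38/15, -2/3).
Solving gives a_0 = -1, a_1 = -19/5, a_2 = 0, so
  g(x) = -19*x/5 - 1.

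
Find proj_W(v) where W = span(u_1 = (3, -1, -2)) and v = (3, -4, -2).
proj_W(v) = (51/14, -17/14, -17/7)

Set up U = [u_1 | ... | u_1] ∈ R^(3×1). The projector onto W = col(U) is P = U (U^T U)^(-1) U^T.
Compute U^T U =
  [14],
and U^T v = (17).
Solve U^T U · c = U^T v for the coefficients: c = (17/14). The projection is proj_W(v) = U c.
Check: (v - proj_W(v)) · u_1 = 0  (should be 0).
Result: proj_W(v) = (51/14, -17/14, -17/7).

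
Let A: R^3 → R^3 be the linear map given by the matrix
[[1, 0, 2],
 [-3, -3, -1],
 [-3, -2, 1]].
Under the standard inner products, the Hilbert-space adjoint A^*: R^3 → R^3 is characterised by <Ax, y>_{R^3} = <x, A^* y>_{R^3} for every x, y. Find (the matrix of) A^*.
A^* = A^T =
[[1, -3, -3],
 [0, -3, -2],
 [2, -1, 1]]

For real matrices with standard dot products, the defining identity <Ax, y> = <x, A^* y> gives (Ax)^T y = x^T (A^*) y, i.e. x^T A^T y = x^T (A^*) y. Since this holds for all x, y, we must have A^* = A^T. Therefore
A^* =
[[1, -3, -3],
 [0, -3, -2],
 [2, -1, 1]].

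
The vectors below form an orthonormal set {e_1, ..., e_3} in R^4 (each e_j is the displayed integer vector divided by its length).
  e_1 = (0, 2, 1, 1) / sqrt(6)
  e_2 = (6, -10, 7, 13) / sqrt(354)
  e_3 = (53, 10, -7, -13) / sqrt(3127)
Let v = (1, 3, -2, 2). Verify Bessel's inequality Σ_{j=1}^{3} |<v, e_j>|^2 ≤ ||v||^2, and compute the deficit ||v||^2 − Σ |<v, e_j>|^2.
Σ |<v, e_j>|^2 = 425/53; ||v||^2 = 18; deficit = 529/53

Write each e_j = u_j / sqrt(<u_j, u_j>) where u_j is the displayed integer vector. Then <v, e_j> = <v, u_j> / sqrt(<u_j, u_j>), so |<v, e_j>|^2 = <v, u_j>^2 / <u_j, u_j>.
Coefficients: <v, e_1> = 6/sqrt(6), <v, e_2> = -12/sqrt(354), <v, e_3> = 71/sqrt(3127).
Square and sum: Σ |<v, e_j>|^2 = 425/53.
Compute ||v||^2 = v·v = 18.
Deficit = 18 − 425/53 = 529/53 ≥ 0, confirming Bessel's inequality. (The deficit equals ||v − Σ <v,e_j> e_j||^2, the squared distance from v to span{e_j}.)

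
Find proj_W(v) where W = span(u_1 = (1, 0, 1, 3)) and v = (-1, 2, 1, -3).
proj_W(v) = (-9/11, 0, -9/11, -27/11)

Set up U = [u_1 | ... | u_1] ∈ R^(4×1). The projector onto W = col(U) is P = U (U^T U)^(-1) U^T.
Compute U^T U =
  [11],
and U^T v = (-9).
Solve U^T U · c = U^T v for the coefficients: c = (-9/11). The projection is proj_W(v) = U c.
Check: (v - proj_W(v)) · u_1 = 0  (should be 0).
Result: proj_W(v) = (-9/11, 0, -9/11, -27/11).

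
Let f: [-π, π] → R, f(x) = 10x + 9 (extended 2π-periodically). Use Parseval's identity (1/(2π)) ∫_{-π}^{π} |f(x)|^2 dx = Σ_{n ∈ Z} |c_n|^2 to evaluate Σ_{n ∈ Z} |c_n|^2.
Σ |c_n|^2 = 100π^2/3 + 81

Expand and integrate term by term over [-π, π]:
  ∫ (10x)^2 dx = 100·(2π^3/3); ∫ 2·10·(9)·x dx = 0 (odd integrand); ∫ 9^2 dx = 81·2π.
So (1/(2π)) ∫_{-π}^{π} (10x + 9)^2 dx = 100π^2/3 + 81 = 100π^2/3 + 81.
Parseval ⇒ Σ |c_n|^2 = 100π^2/3 + 81.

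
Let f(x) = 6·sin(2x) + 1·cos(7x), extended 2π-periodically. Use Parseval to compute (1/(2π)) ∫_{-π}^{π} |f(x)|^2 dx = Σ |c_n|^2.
Σ |c_n|^2 = 37/2

Expand |f|^2 and use orthogonality of {sin(nx), cos(mx)} on [-π, π]:
  ∫_{-π}^{π} sin(nx)^2 dx = π, ∫ cos(mx)^2 dx = π, and cross terms integrate to 0.
So ∫_{-π}^{π} f(x)^2 dx = 6^2 · π + 1^2 · π = (36 + 1)π.
Divide by 2π: (36 + 1)/2 = 37/2.
By Parseval, this equals Σ |c_n|^2.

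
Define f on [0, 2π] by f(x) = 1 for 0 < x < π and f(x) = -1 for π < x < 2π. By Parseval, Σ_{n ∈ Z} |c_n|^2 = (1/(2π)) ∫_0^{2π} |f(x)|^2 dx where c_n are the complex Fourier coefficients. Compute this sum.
Σ |c_n|^2 = 1

Parseval equates the L^2 energy of f (normalised by 1/(2π)) with the ℓ^2 sum of its Fourier coefficients: (1/(2π)) ∫_0^{2π} |f|^2 = Σ |c_n|^2.
Compute the left side: (1/(2π)) [∫_0^π 1^2 dx + ∫_π^{2π} (-1)^2 dx] = (1/(2π)) · (1π + 1π) = (1 + 1)/2 = 1.
So Σ_{n ∈ Z} |c_n|^2 = 1.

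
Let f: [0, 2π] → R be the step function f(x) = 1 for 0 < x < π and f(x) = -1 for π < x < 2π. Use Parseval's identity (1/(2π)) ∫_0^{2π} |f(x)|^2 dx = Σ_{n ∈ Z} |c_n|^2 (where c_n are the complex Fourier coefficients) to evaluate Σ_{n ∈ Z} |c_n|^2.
Σ |c_n|^2 = 1

Parseval equates the L^2 energy of f (normalised by 1/(2π)) with the ℓ^2 sum of its Fourier coefficients: (1/(2π)) ∫_0^{2π} |f|^2 = Σ |c_n|^2.
Compute the left side: (1/(2π)) [∫_0^π 1^2 dx + ∫_π^{2π} (-1)^2 dx] = (1/(2π)) · (1π + 1π) = (1 + 1)/2 = 1.
So Σ_{n ∈ Z} |c_n|^2 = 1.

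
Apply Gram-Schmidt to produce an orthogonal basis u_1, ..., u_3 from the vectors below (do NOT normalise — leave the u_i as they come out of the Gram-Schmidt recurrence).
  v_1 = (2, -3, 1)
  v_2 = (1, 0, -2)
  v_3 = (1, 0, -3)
Orthogonal basis:
  u_1 = (2, -3, 1)
  u_2 = (1, 0, -2)
  u_3 = (-9/35, -3/14, -9/70)

Apply the Gram-Schmidt recurrence
  u_1 = v_1
  u_i = v_i − Σ_{j<i} ((v_i · u_j) / (u_j · u_j)) · u_j.

Step by step this gives:
  u_1 = (2, -3, 1)
  u_2 = (1, 0, -2)
  u_3 = (-9/35, -3/14, -9/70)

Orthogonality check:
  u_2 · u_1 = 0 (should be 0)
  u_3 · u_1 = 0 (should be 0)
  u_3 · u_2 = 0 (should be 0)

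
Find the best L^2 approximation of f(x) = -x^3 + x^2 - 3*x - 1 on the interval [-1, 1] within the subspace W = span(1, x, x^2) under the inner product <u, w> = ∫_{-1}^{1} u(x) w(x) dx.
g(x) = x^2 - 18*x/5 - 1

The best approximation g ∈ W is the orthogonal projection of f onto W. Writing g = a_0 + a_1 x + a_2 x^2, the coefficients solve the normal equations G · a = b where
  G_{ij} = <φ_i, φ_j> and b_i = <f, φ_i>, with φ_0 = 1, φ_1 = x, φ_2 = x^2.
G =
  [2, 0, 2/3]
  [0, 2/3, 0]
  [2/3, 0, 2/5],
b = (-4/3, -12/5, -4/15).
Solving gives a_0 = -1, a_1 = -18/5, a_2 = 1, so
  g(x) = x^2 - 18*x/5 - 1.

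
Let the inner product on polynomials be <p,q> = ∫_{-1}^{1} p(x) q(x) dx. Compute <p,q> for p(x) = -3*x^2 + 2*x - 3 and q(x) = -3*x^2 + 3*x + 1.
<p,q> = 28/5

Expand the product: p(x)·q(x) = 9*x^4 - 15*x^3 + 12*x^2 - 7*x - 3.
∫_{-1}^{1} of each monomial x^k gives [2/(k+1) if k even, 0 if k odd]. Integrating term-by-term (or equivalently evaluating the antiderivative F(x) = 9*x^5/5 - 15*x^4/4 + 4*x^3 - 7*x^2/2 - 3*x at the endpoints):
  F(1) − F(−1) = -89/20 − (-201/20) = 28/5.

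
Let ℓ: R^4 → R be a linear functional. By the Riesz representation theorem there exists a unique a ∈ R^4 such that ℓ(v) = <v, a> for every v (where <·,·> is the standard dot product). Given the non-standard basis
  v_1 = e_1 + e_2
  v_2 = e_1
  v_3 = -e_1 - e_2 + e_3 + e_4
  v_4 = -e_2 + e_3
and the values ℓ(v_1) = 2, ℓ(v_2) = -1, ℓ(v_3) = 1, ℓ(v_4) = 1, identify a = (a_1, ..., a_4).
a = (-1, 3, 4, -1)

Write a = (a_1, ..., a_4) in the standard basis. For each basis vector v_i, ℓ(v_i) = <v_i, a> is a linear equation in the a_j's. Collect the n equations into a matrix system V a = ℓ, where row i of V is v_i (expressed in the standard basis). Since V is invertible (lower-triangular with 1s on the diagonal, up to permutation), solve by back-substitution:
  V =
[[1, 1, 0, 0],
 [1, 0, 0, 0],
 [-1, -1, 1, 1],
 [0, -1, 1, 0]]
  V a = (2, -1, 1, 1)
Solving gives a = (-1, 3, 4, -1).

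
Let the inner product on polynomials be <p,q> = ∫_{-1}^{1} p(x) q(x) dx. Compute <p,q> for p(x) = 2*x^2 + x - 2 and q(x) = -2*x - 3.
<p,q> = 20/3

Expand the product: p(x)·q(x) = -4*x^3 - 8*x^2 + x + 6.
∫_{-1}^{1} of each monomial x^k gives [2/(k+1) if k even, 0 if k odd]. Integrating term-by-term (or equivalently evaluating the antiderivative F(x) = -x^4 - 8*x^3/3 + x^2/2 + 6*x at the endpoints):
  F(1) − F(−1) = 17/6 − (-23/6) = 20/3.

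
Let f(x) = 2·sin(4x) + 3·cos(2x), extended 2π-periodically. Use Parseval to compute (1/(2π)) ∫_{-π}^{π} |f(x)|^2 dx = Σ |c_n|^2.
Σ |c_n|^2 = 13/2

Expand |f|^2 and use orthogonality of {sin(nx), cos(mx)} on [-π, π]:
  ∫_{-π}^{π} sin(nx)^2 dx = π, ∫ cos(mx)^2 dx = π, and cross terms integrate to 0.
So ∫_{-π}^{π} f(x)^2 dx = 2^2 · π + 3^2 · π = (4 + 9)π.
Divide by 2π: (4 + 9)/2 = 13/2.
By Parseval, this equals Σ |c_n|^2.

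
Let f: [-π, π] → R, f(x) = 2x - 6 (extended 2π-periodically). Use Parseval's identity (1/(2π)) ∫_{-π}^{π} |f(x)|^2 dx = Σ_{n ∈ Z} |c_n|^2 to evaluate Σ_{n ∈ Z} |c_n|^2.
Σ |c_n|^2 = 4π^2/3 + 36

Expand and integrate term by term over [-π, π]:
  ∫ (2x)^2 dx = 4·(2π^3/3); ∫ 2·2·(-6)·x dx = 0 (odd integrand); ∫ (-6)^2 dx = 36·2π.
So (1/(2π)) ∫_{-π}^{π} (2x - 6)^2 dx = 4π^2/3 + 36 = 4π^2/3 + 36.
Parseval ⇒ Σ |c_n|^2 = 4π^2/3 + 36.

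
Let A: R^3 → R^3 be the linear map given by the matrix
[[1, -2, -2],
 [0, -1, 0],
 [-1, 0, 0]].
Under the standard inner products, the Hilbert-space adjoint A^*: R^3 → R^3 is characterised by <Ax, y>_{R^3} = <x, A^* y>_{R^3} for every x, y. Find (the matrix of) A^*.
A^* = A^T =
[[1, 0, -1],
 [-2, -1, 0],
 [-2, 0, 0]]

For real matrices with standard dot products, the defining identity <Ax, y> = <x, A^* y> gives (Ax)^T y = x^T (A^*) y, i.e. x^T A^T y = x^T (A^*) y. Since this holds for all x, y, we must have A^* = A^T. Therefore
A^* =
[[1, 0, -1],
 [-2, -1, 0],
 [-2, 0, 0]].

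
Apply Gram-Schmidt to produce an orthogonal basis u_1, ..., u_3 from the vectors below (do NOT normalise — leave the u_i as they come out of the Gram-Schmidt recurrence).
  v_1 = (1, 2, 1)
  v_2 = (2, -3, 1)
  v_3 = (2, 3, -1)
Orthogonal basis:
  u_1 = (1, 2, 1)
  u_2 = (5/2, -2, 3/2)
  u_3 = (4/3, 4/15, -28/15)

Apply the Gram-Schmidt recurrence
  u_1 = v_1
  u_i = v_i − Σ_{j<i} ((v_i · u_j) / (u_j · u_j)) · u_j.

Step by step this gives:
  u_1 = (1, 2, 1)
  u_2 = (5/2, -2, 3/2)
  u_3 = (4/3, 4/15, -28/15)

Orthogonality check:
  u_2 · u_1 = 0 (should be 0)
  u_3 · u_1 = 0 (should be 0)
  u_3 · u_2 = 0 (should be 0)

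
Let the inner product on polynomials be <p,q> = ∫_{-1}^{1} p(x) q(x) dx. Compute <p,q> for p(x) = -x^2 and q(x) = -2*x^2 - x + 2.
<p,q> = -8/15

Expand the product: p(x)·q(x) = 2*x^4 + x^3 - 2*x^2.
∫_{-1}^{1} of each monomial x^k gives [2/(k+1) if k even, 0 if k odd]. Integrating term-by-term (or equivalently evaluating the antiderivative F(x) = 2*x^5/5 + x^4/4 - 2*x^3/3 at the endpoints):
  F(1) − F(−1) = -1/60 − (31/60) = -8/15.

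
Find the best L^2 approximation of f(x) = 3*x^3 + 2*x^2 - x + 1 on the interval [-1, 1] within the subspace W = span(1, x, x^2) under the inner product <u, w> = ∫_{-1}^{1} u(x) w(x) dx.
g(x) = 2*x^2 + 4*x/5 + 1

The best approximation g ∈ W is the orthogonal projection of f onto W. Writing g = a_0 + a_1 x + a_2 x^2, the coefficients solve the normal equations G · a = b where
  G_{ij} = <φ_i, φ_j> and b_i = <f, φ_i>, with φ_0 = 1, φ_1 = x, φ_2 = x^2.
G =
  [2, 0, 2/3]
  [0, 2/3, 0]
  [2/3, 0, 2/5],
b = (10/3, 8/15, 22/15).
Solving gives a_0 = 1, a_1 = 4/5, a_2 = 2, so
  g(x) = 2*x^2 + 4*x/5 + 1.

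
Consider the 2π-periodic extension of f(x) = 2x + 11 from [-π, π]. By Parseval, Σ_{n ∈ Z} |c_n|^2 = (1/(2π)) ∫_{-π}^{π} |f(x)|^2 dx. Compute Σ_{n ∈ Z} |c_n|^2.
Σ |c_n|^2 = 4π^2/3 + 121

Expand and integrate term by term over [-π, π]:
  ∫ (2x)^2 dx = 4·(2π^3/3); ∫ 2·2·(11)·x dx = 0 (odd integrand); ∫ 11^2 dx = 121·2π.
So (1/(2π)) ∫_{-π}^{π} (2x + 11)^2 dx = 4π^2/3 + 121 = 4π^2/3 + 121.
Parseval ⇒ Σ |c_n|^2 = 4π^2/3 + 121.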